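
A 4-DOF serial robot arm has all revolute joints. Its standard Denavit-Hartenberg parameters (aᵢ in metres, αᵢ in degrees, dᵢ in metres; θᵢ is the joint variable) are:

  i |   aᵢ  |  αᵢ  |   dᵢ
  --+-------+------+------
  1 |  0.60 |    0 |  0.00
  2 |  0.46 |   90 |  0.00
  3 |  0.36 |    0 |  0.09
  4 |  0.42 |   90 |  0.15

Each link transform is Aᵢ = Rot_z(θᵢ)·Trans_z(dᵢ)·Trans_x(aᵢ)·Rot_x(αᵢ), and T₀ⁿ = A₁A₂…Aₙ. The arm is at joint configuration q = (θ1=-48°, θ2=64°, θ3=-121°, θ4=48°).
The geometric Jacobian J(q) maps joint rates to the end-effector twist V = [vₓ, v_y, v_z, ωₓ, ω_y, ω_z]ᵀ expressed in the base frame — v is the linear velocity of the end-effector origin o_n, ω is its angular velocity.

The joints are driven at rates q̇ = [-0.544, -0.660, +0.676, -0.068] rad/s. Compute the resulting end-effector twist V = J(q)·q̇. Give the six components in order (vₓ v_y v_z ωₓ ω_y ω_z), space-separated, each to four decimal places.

o_n = [0.8496, -0.5671, -0.7102]
J₁: ẑ×o_n = [0.5671, 0.8496, -0.0000], ω = ẑ
J2: z=[0.0000, 0.0000, 1.0000] o=[0.4015, -0.4459, 0.0000] → [0.1212, 0.4481, -0.0000, 0.0000, 0.0000, 1.0000]
J3: z=[0.2756, -0.9613, 0.0000] o=[0.8437, -0.3191, 0.0000] → [0.6827, 0.1958, -0.0626, 0.2756, -0.9613, 0.0000]
J4: z=[0.2756, -0.9613, 0.0000] o=[0.6902, -0.4567, -0.3086] → [0.3861, 0.1107, 0.1228, 0.2756, -0.9613, 0.0000]
V = J·q̇ = [0.0468, -0.6332, -0.0507, 0.1676, -0.5844, -1.2040]

0.0468 -0.6332 -0.0507 0.1676 -0.5844 -1.2040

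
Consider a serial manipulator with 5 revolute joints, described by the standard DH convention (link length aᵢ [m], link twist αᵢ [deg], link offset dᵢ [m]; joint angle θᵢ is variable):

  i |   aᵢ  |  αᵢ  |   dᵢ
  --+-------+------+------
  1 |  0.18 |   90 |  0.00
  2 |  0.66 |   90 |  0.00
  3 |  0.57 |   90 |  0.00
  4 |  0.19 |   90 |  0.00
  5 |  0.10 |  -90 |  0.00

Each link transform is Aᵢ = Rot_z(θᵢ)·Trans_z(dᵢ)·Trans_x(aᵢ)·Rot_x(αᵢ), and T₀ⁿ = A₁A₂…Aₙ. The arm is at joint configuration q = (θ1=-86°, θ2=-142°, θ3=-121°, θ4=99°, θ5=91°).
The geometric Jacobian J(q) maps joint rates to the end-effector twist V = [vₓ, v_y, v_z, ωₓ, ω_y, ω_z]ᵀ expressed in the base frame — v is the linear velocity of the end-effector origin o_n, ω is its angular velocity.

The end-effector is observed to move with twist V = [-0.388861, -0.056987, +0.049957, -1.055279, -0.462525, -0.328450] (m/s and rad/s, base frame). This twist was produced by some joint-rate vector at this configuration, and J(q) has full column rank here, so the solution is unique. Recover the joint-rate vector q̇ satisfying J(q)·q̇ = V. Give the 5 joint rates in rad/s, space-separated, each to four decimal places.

o_n = [0.3991, 0.1960, -0.0356]
J₁: ẑ×o_n = [-0.1960, 0.3991, 0.0000], ω = ẑ
J2: z=[-0.9976, -0.0698, 0.0000] o=[0.0126, -0.1796, 0.0000] → [0.0025, -0.0356, -0.3476, -0.9976, -0.0698, 0.0000]
J3: z=[-0.0429, 0.6142, 0.7880] o=[-0.0237, 0.3393, -0.4063] → [0.3406, 0.3491, -0.2536, -0.0429, 0.6142, 0.7880]
J4: z=[-0.4667, -0.7097, 0.5277] o=[0.4798, 0.1426, -0.2256] → [-0.1630, 0.0461, -0.0822, -0.4667, -0.7097, 0.5277]
J5: z=[0.8658, -0.2447, 0.4365] o=[0.4455, 0.2681, -0.0871] → [0.0189, -0.0648, -0.0738, 0.8658, -0.2447, 0.4365]
q̇ = J⁺·V = [0.4730, 0.5180, -0.7780, 0.1310, -0.5900]

0.4730 0.5180 -0.7780 0.1310 -0.5900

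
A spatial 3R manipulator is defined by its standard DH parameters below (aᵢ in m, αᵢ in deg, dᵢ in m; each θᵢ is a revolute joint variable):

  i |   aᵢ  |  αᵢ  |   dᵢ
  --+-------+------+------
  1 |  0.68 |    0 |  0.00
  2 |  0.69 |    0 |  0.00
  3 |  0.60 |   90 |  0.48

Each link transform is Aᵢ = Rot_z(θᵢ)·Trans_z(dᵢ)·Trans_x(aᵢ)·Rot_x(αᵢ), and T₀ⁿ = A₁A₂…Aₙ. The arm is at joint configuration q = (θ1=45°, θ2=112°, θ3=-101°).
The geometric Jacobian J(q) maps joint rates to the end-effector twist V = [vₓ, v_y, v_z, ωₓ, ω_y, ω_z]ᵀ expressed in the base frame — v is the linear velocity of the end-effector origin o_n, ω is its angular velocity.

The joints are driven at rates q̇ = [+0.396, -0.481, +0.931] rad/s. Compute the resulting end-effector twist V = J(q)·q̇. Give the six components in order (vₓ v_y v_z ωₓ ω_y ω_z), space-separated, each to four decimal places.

-0.5883 0.5282 0.0000 0.0000 0.0000 0.8460

o_n = [0.1812, 1.2479, 0.4800]
J₁: ẑ×o_n = [-1.2479, 0.1812, 0.0000], ω = ẑ
J2: z=[0.0000, 0.0000, 1.0000] o=[0.4808, 0.4808, 0.0000] → [-0.7670, -0.2996, 0.0000, 0.0000, 0.0000, 1.0000]
J3: z=[0.0000, 0.0000, 1.0000] o=[-0.1543, 0.7504, 0.0000] → [-0.4974, 0.3355, 0.0000, 0.0000, 0.0000, 1.0000]
V = J·q̇ = [-0.5883, 0.5282, 0.0000, 0.0000, 0.0000, 0.8460]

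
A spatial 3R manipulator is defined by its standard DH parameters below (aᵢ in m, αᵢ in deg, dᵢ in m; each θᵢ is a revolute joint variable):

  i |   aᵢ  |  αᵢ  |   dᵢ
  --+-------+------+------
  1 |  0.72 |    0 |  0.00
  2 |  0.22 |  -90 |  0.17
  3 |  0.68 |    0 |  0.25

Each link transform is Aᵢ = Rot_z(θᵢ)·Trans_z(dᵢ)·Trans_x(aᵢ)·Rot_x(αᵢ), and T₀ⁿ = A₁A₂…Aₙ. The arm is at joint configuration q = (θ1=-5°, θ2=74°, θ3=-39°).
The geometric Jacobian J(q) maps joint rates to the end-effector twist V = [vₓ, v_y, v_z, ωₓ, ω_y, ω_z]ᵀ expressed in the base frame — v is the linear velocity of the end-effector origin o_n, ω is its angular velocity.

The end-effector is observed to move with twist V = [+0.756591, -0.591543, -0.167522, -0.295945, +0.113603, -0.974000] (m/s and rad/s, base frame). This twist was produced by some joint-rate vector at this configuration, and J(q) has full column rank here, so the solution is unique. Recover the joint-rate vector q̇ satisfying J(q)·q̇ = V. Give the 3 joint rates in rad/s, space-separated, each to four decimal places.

-0.9540 -0.0200 0.3170

o_n = [0.7521, 0.7256, 0.5979]
J₁: ẑ×o_n = [-0.7256, 0.7521, 0.0000], ω = ẑ
J2: z=[0.0000, 0.0000, 1.0000] o=[0.7173, -0.0628, 0.0000] → [-0.7883, 0.0348, 0.0000, 0.0000, 0.0000, 1.0000]
J3: z=[-0.9336, 0.3584, 0.0000] o=[0.7961, 0.1426, 0.1700] → [0.1534, 0.3995, -0.5285, -0.9336, 0.3584, 0.0000]
q̇ = J⁺·V = [-0.9540, -0.0200, 0.3170]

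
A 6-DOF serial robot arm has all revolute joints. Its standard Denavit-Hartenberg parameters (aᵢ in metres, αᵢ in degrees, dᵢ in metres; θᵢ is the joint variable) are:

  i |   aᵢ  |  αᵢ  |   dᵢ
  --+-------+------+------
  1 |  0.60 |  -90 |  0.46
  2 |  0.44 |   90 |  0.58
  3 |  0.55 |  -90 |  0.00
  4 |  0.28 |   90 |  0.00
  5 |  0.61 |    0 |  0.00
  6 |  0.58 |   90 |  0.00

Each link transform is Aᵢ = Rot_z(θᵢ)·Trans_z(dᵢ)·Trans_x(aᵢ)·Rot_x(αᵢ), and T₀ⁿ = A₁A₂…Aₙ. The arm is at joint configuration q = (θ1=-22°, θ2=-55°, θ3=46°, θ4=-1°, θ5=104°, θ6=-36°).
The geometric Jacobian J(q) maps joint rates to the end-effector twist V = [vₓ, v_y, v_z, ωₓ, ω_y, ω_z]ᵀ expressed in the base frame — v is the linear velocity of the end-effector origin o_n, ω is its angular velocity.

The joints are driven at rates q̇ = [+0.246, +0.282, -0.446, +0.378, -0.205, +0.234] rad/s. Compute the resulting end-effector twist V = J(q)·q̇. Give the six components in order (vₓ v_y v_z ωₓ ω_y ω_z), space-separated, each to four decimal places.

0.1988 0.3174 0.4489 0.3758 0.4351 -0.2162

o_n = [1.4395, 1.5883, 0.6702]
J₁: ẑ×o_n = [-1.5883, 1.4395, 0.0000], ω = ẑ
J2: z=[0.3746, 0.9272, 0.0000] o=[0.5563, -0.2248, 0.4600] → [0.1949, -0.0787, -0.1397, 0.3746, 0.9272, 0.0000]
J3: z=[-0.7595, 0.3069, 0.5736] o=[1.0076, 0.2185, 0.8204] → [-0.8318, 0.1337, -1.1729, -0.7595, 0.3069, 0.5736]
J4: z=[-0.1223, 0.7986, -0.5892] o=[1.3590, 0.5032, 1.1334] → [0.2695, -0.1041, -0.1971, -0.1223, 0.7986, -0.5892]
J5: z=[-0.7705, 0.2978, 0.5636] o=[1.5341, 0.6496, 1.2955] → [-0.7152, -0.5351, -0.6951, -0.7705, 0.2978, 0.5636]
J6: z=[-0.7705, 0.2978, 0.5636] o=[1.3694, 1.0452, 0.8613] → [-0.3630, -0.1077, -0.4394, -0.7705, 0.2978, 0.5636]
V = J·q̇ = [0.1988, 0.3174, 0.4489, 0.3758, 0.4351, -0.2162]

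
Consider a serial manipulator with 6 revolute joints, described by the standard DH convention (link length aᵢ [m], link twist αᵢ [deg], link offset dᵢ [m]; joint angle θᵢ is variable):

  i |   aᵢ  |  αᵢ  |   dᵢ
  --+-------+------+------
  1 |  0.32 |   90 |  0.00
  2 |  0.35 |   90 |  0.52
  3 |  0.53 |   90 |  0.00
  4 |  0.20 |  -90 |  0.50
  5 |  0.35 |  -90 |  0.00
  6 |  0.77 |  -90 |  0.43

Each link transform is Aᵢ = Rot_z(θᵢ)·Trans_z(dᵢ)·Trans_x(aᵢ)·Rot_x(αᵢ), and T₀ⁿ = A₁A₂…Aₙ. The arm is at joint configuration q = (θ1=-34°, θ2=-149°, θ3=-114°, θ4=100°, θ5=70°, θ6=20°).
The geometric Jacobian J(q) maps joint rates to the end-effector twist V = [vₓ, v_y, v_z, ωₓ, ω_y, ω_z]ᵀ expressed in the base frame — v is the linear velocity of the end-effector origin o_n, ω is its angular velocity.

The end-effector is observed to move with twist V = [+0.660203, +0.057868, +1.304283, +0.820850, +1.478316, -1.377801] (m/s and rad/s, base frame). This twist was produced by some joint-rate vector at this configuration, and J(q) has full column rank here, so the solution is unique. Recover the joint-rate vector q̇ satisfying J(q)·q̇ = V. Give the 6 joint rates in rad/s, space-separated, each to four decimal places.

o_n = [-0.0302, 0.5535, -0.1526]
J₁: ẑ×o_n = [-0.5535, -0.0302, 0.0000], ω = ẑ
J2: z=[-0.5592, -0.8290, 0.0000] o=[0.2653, -0.1789, 0.0000] → [0.1265, -0.0853, -0.6546, -0.5592, -0.8290, 0.0000]
J3: z=[-0.4270, 0.2880, 0.8572] o=[-0.2742, -0.4423, -0.1803] → [-0.8456, 0.2210, -0.4955, -0.4270, 0.2880, 0.8572]
J4: z=[0.4217, -0.7751, 0.4705] o=[0.1497, -0.1442, -0.0692] → [-0.2637, -0.0495, 0.1548, 0.4217, -0.7751, 0.4705]
J5: z=[-0.7136, -0.6039, -0.3551] o=[0.2487, -0.4946, 0.3276] → [0.6622, -0.2436, -0.9163, -0.7136, -0.6039, -0.3551]
J6: z=[0.3814, 0.0903, -0.9200] o=[0.0431, -0.2174, 0.2695] → [0.6711, 0.2284, 0.3007, 0.3814, 0.0903, -0.9200]
q̇ = J⁺·V = [-0.6730, -0.9140, -0.7840, -0.8190, -0.5420, -0.1740]

-0.6730 -0.9140 -0.7840 -0.8190 -0.5420 -0.1740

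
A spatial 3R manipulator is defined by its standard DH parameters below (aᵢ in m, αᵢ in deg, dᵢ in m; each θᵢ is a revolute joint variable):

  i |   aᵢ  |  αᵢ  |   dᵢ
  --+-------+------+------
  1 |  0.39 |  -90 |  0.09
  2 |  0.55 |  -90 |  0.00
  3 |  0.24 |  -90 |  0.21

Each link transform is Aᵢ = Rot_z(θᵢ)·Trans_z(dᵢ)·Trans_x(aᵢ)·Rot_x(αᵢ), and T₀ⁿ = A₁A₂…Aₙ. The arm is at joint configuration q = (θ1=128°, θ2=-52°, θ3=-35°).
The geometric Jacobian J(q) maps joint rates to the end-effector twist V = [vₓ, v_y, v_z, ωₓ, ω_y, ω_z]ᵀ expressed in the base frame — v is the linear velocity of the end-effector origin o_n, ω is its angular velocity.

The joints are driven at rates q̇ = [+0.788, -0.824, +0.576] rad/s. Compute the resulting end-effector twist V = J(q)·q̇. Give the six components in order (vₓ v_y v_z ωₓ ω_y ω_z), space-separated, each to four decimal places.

-0.2715 -0.7678 0.5776 0.3699 0.8650 0.4334

o_n = [-0.7335, 0.7152, 0.5490]
J₁: ẑ×o_n = [-0.7152, -0.7335, 0.0000], ω = ẑ
J2: z=[-0.7880, -0.6157, 0.0000] o=[-0.2401, 0.3073, 0.0900] → [-0.2826, 0.3617, -0.6251, -0.7880, -0.6157, 0.0000]
J3: z=[-0.4851, 0.6210, -0.6157] o=[-0.4486, 0.5742, 0.5234] → [0.1027, 0.1878, 0.1085, -0.4851, 0.6210, -0.6157]
V = J·q̇ = [-0.2715, -0.7678, 0.5776, 0.3699, 0.8650, 0.4334]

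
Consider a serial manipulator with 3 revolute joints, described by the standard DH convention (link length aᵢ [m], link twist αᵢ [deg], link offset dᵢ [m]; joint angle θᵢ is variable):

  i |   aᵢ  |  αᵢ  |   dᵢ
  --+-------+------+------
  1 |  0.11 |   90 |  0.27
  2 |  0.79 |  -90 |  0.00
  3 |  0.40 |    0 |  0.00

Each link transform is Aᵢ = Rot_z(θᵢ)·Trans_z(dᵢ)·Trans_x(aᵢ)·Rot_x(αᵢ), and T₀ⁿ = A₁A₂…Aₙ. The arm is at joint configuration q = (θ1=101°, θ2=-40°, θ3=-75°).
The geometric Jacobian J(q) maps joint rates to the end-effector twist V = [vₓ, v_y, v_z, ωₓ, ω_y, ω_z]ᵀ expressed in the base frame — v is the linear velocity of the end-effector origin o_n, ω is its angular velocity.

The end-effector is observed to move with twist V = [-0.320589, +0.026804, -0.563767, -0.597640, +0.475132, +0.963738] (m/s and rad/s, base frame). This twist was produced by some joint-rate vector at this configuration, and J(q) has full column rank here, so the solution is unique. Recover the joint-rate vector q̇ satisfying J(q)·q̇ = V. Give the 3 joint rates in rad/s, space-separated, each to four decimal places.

0.2720 -0.4960 0.9030

o_n = [0.2277, 0.8536, -0.3043]
J₁: ẑ×o_n = [-0.8536, 0.2277, 0.0000], ω = ẑ
J2: z=[0.9816, 0.1908, 0.0000] o=[-0.0210, 0.1080, 0.2700] → [-0.1096, 0.5638, 0.6845, 0.9816, 0.1908, 0.0000]
J3: z=[-0.1226, 0.6310, 0.7660] o=[-0.1365, 0.7020, -0.2378] → [-0.1581, 0.2708, -0.2484, -0.1226, 0.6310, 0.7660]
q̇ = J⁺·V = [0.2720, -0.4960, 0.9030]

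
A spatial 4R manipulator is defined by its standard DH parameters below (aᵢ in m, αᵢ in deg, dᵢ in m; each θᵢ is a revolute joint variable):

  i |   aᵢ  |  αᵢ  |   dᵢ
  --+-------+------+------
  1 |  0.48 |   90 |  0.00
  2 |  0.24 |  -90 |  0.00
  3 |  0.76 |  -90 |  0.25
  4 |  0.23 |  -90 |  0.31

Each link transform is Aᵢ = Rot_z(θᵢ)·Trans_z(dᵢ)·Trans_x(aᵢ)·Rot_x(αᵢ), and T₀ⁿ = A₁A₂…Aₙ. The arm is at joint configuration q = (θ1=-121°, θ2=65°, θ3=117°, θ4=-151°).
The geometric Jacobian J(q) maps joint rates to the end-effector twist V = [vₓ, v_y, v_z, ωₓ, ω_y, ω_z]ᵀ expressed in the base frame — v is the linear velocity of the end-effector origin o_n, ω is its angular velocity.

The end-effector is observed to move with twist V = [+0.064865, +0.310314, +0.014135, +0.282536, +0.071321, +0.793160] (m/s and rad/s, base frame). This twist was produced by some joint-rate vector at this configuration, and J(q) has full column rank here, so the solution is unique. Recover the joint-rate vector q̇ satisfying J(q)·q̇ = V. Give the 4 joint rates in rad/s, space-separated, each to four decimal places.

0.6850 -0.2000 0.2330 -0.0120

o_n = [0.2908, -0.2095, -0.1100]
J₁: ẑ×o_n = [0.2095, 0.2908, -0.0000], ω = ẑ
J2: z=[-0.8572, 0.5150, 0.0000] o=[-0.2472, -0.4114, 0.0000] → [-0.0566, -0.0943, -0.4502, -0.8572, 0.5150, 0.0000]
J3: z=[0.4668, 0.7769, 0.4226] o=[-0.2995, -0.4984, 0.2175] → [-0.3765, 0.4023, -0.3237, 0.4668, 0.7769, 0.4226]
J4: z=[-0.1952, 0.5566, -0.8075] o=[0.4728, -0.5279, 0.0105] → [0.1901, 0.1234, 0.0391, -0.1952, 0.5566, -0.8075]
q̇ = J⁺·V = [0.6850, -0.2000, 0.2330, -0.0120]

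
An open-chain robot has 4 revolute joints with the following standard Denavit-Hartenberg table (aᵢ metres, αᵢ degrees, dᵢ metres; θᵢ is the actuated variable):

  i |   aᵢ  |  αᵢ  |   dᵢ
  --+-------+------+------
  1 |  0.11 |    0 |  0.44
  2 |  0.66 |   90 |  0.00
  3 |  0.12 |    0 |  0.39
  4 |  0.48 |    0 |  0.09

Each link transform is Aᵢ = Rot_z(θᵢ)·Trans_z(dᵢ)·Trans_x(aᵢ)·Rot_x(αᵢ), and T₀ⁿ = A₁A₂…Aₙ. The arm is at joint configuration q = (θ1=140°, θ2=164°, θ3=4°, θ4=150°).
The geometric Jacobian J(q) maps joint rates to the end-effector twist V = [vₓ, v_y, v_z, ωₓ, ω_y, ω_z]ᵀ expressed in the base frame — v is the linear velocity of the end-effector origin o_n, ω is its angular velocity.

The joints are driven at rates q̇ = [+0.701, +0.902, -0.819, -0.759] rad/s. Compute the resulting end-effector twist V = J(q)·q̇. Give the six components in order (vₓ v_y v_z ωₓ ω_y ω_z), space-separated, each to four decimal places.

o_n = [-0.2874, -0.4864, 0.6588]
J₁: ẑ×o_n = [0.4864, -0.2874, 0.0000], ω = ẑ
J2: z=[0.0000, 0.0000, 1.0000] o=[-0.0843, 0.0707, 0.4400] → [0.5572, -0.2032, 0.0000, 0.0000, 0.0000, 1.0000]
J3: z=[-0.8290, -0.5592, 0.0000] o=[0.2848, -0.4765, 0.4400] → [-0.1223, 0.1814, -0.3117, -0.8290, -0.5592, 0.0000]
J4: z=[-0.8290, -0.5592, 0.0000] o=[0.0284, -0.7938, 0.4484] → [-0.1177, 0.1744, -0.4314, -0.8290, -0.5592, 0.0000]
V = J·q̇ = [1.0331, -0.6657, 0.5827, 1.3082, 0.8824, 1.6030]

1.0331 -0.6657 0.5827 1.3082 0.8824 1.6030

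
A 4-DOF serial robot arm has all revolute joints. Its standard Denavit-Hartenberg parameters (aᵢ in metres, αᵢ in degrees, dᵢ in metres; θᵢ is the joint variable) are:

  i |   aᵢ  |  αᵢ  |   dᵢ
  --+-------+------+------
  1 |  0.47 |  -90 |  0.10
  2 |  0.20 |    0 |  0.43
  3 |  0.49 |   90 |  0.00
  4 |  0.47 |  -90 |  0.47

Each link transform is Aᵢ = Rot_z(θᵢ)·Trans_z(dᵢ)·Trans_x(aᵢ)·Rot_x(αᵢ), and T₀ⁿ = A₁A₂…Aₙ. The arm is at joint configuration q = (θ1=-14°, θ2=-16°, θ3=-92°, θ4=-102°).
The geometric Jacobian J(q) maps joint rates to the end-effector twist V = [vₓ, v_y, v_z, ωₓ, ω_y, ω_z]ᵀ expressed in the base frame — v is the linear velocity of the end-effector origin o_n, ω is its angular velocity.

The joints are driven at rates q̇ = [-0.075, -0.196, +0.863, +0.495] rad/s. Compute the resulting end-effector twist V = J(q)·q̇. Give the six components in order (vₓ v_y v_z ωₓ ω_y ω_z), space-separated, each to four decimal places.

o_n = [0.0840, -0.0516, 0.3830]
J₁: ẑ×o_n = [0.0516, 0.0840, -0.0000], ω = ẑ
J2: z=[0.2419, 0.9703, 0.0000] o=[0.4560, -0.1137, 0.1000] → [0.2746, -0.0685, 0.3760, 0.2419, 0.9703, 0.0000]
J3: z=[0.2419, 0.9703, 0.0000] o=[0.7466, 0.2570, 0.1551] → [0.2211, -0.0551, 0.5682, 0.2419, 0.9703, 0.0000]
J4: z=[-0.9228, 0.2301, -0.3090] o=[0.5997, 0.2936, 0.6211] → [-0.1615, -0.0604, 0.4372, -0.9228, 0.2301, -0.3090]
V = J·q̇ = [0.0532, -0.0704, 0.6331, -0.2954, 0.7611, -0.2280]

0.0532 -0.0704 0.6331 -0.2954 0.7611 -0.2280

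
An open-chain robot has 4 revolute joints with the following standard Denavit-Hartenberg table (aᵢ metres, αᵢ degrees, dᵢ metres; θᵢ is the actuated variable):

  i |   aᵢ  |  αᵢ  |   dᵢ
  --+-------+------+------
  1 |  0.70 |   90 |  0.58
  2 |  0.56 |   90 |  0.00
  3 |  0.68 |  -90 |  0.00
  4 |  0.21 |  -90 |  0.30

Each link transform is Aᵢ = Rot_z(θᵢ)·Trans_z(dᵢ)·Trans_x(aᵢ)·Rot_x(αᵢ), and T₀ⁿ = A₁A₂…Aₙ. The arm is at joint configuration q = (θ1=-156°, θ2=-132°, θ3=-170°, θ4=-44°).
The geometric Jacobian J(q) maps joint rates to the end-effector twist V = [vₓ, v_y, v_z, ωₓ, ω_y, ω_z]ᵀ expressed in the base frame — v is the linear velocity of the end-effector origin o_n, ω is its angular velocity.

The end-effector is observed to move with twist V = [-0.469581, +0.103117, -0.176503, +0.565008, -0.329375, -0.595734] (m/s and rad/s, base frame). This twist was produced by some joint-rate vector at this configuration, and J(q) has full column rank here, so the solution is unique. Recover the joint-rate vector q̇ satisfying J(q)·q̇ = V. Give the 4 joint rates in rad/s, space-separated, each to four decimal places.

o_n = [-0.4877, -0.6985, 0.8310]
J₁: ẑ×o_n = [0.6985, -0.4877, 0.0000], ω = ẑ
J2: z=[-0.4067, 0.9135, 0.0000] o=[-0.6395, -0.2847, 0.5800] → [0.2293, 0.1021, 0.0297, -0.4067, 0.9135, 0.0000]
J3: z=[0.6789, 0.3023, 0.6691] o=[-0.2972, -0.1323, 0.1638] → [0.5805, -0.5804, -0.3268, 0.6789, 0.3023, 0.6691]
J4: z=[0.5067, -0.8524, -0.1290] o=[-0.6585, -0.4224, 0.6615] → [-0.1801, -0.1079, 0.0057, 0.5067, -0.8524, -0.1290]
q̇ = J⁺·V = [-0.9200, -0.4470, 0.5010, 0.0850]

-0.9200 -0.4470 0.5010 0.0850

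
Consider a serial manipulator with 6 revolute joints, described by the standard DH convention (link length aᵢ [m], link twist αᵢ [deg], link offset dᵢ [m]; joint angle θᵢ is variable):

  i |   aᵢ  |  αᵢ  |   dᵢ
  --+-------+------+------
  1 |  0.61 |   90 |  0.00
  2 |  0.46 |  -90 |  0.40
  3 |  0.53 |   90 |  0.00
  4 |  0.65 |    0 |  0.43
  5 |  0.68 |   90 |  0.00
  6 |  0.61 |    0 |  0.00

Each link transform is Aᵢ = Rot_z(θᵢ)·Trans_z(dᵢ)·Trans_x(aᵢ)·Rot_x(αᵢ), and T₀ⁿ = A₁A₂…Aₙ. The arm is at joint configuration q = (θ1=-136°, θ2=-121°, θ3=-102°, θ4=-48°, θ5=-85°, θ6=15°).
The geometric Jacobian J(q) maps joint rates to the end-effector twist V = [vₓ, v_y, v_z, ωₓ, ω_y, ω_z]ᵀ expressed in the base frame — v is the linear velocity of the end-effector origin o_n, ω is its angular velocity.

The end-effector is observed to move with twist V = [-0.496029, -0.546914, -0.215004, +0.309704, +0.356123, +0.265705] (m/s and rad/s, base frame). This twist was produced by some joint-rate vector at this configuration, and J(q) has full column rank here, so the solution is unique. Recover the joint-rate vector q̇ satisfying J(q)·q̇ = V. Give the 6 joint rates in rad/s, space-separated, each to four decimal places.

0.4660 -0.1860 -0.1730 0.4540 -0.9060 -0.1860

o_n = [0.1207, 0.6378, 0.8432]
J₁: ẑ×o_n = [-0.6378, 0.1207, 0.0000], ω = ẑ
J2: z=[-0.6947, 0.7193, 0.0000] o=[-0.4388, -0.4237, 0.0000] → [0.6065, 0.5857, -1.1398, -0.6947, 0.7193, 0.0000]
J3: z=[-0.6166, -0.5954, -0.5150] o=[-0.5462, 0.0286, -0.3943] → [-0.4231, 0.4195, 0.0215, -0.6166, -0.5954, -0.5150]
J4: z=[-0.2180, -0.4995, 0.8384] o=[-0.9472, 0.3621, -0.2998] → [-0.8021, 1.1445, 0.4733, -0.2180, -0.4995, 0.8384]
J5: z=[-0.2180, -0.4995, 0.8384] o=[-1.0721, 0.7086, 0.3870] → [-0.1685, 1.0995, 0.6112, -0.2180, -0.4995, 0.8384]
J6: z=[0.1328, -0.8663, -0.4816] o=[-0.4146, 0.7129, 0.5605] → [-0.2811, -0.2953, 0.4537, 0.1328, -0.8663, -0.4816]
q̇ = J⁺·V = [0.4660, -0.1860, -0.1730, 0.4540, -0.9060, -0.1860]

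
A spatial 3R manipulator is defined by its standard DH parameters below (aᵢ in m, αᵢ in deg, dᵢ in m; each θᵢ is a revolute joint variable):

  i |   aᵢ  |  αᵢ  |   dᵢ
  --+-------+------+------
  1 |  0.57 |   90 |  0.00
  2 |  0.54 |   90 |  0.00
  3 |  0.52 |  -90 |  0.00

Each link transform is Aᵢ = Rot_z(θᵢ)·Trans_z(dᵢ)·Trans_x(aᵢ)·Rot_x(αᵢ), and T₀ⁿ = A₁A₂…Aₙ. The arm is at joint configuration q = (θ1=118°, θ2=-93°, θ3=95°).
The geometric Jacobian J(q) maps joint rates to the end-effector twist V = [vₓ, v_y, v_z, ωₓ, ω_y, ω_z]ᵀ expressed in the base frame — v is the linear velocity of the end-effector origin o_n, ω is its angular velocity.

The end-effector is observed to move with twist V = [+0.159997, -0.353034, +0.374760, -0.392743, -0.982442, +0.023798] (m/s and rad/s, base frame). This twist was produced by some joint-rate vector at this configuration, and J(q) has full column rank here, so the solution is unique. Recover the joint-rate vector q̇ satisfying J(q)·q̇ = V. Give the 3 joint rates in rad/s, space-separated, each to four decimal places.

o_n = [0.2019, 0.7236, -0.4940]
J₁: ẑ×o_n = [-0.7236, 0.2019, 0.0000], ω = ẑ
J2: z=[0.8829, 0.4695, 0.0000] o=[-0.2676, 0.5033, 0.0000] → [-0.2319, 0.4362, -0.0259, 0.8829, 0.4695, 0.0000]
J3: z=[0.4688, -0.8817, 0.0523] o=[-0.2543, 0.4783, -0.5393] → [-0.0527, 0.0027, 0.5173, 0.4688, -0.8817, 0.0523]
q̇ = J⁺·V = [-0.0120, -0.8080, 0.6840]

-0.0120 -0.8080 0.6840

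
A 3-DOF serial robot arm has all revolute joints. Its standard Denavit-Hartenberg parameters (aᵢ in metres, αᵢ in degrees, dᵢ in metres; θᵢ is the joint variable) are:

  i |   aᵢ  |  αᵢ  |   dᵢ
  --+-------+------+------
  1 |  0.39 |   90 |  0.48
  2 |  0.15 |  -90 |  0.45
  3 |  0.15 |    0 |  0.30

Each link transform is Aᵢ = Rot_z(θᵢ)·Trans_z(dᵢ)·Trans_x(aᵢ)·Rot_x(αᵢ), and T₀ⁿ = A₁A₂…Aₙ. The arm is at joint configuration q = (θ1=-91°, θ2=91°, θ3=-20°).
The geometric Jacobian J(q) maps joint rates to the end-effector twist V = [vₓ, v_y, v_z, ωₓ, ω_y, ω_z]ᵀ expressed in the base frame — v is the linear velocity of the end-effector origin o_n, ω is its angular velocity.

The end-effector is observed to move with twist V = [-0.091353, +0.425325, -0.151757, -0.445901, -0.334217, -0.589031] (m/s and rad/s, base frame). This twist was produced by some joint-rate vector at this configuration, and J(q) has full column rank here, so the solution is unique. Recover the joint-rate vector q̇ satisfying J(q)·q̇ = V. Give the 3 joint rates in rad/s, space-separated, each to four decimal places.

-0.5950 0.4400 -0.3420

o_n = [-0.5027, -0.0762, 0.7657]
J₁: ẑ×o_n = [0.0762, -0.5027, 0.0000], ω = ẑ
J2: z=[-0.9998, 0.0175, 0.0000] o=[-0.0068, -0.3899, 0.4800] → [0.0050, 0.2856, -0.3050, -0.9998, 0.0175, 0.0000]
J3: z=[0.0174, 0.9997, -0.0175] o=[-0.4567, -0.3795, 0.6300] → [0.1409, -0.0016, 0.0513, 0.0174, 0.9997, -0.0175]
q̇ = J⁺·V = [-0.5950, 0.4400, -0.3420]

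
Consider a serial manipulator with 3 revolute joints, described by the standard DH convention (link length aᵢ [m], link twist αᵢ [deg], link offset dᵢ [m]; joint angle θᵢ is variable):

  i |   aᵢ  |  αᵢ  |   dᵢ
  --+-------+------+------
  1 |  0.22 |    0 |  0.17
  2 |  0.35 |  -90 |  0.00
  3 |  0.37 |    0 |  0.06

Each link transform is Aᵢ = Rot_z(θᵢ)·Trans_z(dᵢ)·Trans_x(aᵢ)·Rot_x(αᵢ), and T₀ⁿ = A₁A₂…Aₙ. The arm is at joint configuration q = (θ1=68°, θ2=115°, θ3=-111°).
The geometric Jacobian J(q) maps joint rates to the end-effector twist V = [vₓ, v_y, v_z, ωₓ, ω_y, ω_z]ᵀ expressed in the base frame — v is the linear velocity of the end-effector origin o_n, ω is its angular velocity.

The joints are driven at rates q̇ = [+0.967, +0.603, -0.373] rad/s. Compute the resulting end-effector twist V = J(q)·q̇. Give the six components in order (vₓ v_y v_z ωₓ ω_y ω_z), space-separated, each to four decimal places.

o_n = [-0.1316, 0.1327, 0.5154]
J₁: ẑ×o_n = [-0.1327, -0.1316, 0.0000], ω = ẑ
J2: z=[0.0000, 0.0000, 1.0000] o=[0.0824, 0.2040, 0.1700] → [0.0713, -0.2140, 0.0000, 0.0000, 0.0000, 1.0000]
J3: z=[0.0523, -0.9986, 0.0000] o=[-0.2671, 0.1857, 0.1700] → [-0.3450, -0.0181, 0.1326, 0.0523, -0.9986, 0.0000]
V = J·q̇ = [0.0434, -0.2495, -0.0495, -0.0195, 0.3725, 1.5700]

0.0434 -0.2495 -0.0495 -0.0195 0.3725 1.5700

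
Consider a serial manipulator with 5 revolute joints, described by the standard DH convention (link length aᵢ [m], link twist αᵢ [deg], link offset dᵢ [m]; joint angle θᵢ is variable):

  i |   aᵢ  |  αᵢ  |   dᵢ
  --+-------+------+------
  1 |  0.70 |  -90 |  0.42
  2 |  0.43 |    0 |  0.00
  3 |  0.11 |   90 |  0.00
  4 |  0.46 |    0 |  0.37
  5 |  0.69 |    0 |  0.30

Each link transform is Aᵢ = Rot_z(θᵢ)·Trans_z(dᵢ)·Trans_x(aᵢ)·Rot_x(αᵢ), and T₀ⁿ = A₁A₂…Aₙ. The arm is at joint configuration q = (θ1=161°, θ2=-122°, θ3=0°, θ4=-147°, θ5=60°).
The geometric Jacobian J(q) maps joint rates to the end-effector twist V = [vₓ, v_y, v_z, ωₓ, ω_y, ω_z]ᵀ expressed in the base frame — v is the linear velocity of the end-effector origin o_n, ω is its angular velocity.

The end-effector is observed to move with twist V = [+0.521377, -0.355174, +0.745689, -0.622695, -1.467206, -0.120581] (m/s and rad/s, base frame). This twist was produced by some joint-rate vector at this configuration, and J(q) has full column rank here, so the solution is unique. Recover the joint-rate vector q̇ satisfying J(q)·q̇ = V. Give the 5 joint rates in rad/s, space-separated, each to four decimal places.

o_n = [0.2766, 0.8985, 0.2264]
J₁: ẑ×o_n = [-0.8985, 0.2766, 0.0000], ω = ẑ
J2: z=[-0.3256, -0.9455, 0.0000] o=[-0.6619, 0.2279, 0.4200] → [0.1831, -0.0630, 0.6690, -0.3256, -0.9455, 0.0000]
J3: z=[-0.3256, -0.9455, 0.0000] o=[-0.4464, 0.1537, 0.7847] → [0.5279, -0.1818, 0.4412, -0.3256, -0.9455, 0.0000]
J4: z=[0.8018, -0.2761, -0.5299] o=[-0.3913, 0.1347, 0.8779] → [0.5846, 0.1685, 0.7968, 0.8018, -0.2761, -0.5299]
J5: z=[0.8018, -0.2761, -0.5299] o=[-0.2063, 0.3360, 0.3547] → [0.3335, -0.1530, 0.5844, 0.8018, -0.2761, -0.5299]
q̇ = J⁺·V = [-0.1900, 0.9570, 0.6330, -0.4580, 0.3270]

-0.1900 0.9570 0.6330 -0.4580 0.3270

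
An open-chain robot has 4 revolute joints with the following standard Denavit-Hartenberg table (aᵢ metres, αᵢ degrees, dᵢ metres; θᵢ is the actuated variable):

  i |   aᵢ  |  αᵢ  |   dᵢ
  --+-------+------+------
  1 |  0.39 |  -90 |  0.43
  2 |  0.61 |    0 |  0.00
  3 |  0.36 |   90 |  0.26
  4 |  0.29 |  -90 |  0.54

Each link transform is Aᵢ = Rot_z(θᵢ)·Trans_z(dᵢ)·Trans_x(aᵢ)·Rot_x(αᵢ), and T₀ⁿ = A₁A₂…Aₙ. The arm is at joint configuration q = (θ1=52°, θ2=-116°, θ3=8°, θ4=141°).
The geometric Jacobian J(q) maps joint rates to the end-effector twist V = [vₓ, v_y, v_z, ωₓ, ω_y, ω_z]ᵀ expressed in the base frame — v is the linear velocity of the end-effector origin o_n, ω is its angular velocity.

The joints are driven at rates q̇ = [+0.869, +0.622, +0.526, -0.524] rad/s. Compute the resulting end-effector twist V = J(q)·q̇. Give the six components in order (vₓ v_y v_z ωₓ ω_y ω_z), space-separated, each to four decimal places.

o_n = [-0.6150, -0.0684, 0.9394]
J₁: ẑ×o_n = [0.0684, -0.6150, 0.0000], ω = ẑ
J2: z=[-0.7880, 0.6157, 0.0000] o=[0.2401, 0.3073, 0.4300] → [0.3136, 0.4014, 0.8226, -0.7880, 0.6157, 0.0000]
J3: z=[-0.7880, 0.6157, 0.0000] o=[0.0755, 0.0966, 0.9783] → [-0.0239, -0.0306, 0.5552, -0.7880, 0.6157, 0.0000]
J4: z=[-0.5855, -0.7494, -0.3090] o=[-0.1979, 0.1690, 1.3206] → [0.2123, -0.0943, -0.1736, -0.5855, -0.7494, -0.3090]
V = J·q̇ = [0.1307, -0.2514, 0.8946, -0.5978, 1.0995, 1.0309]

0.1307 -0.2514 0.8946 -0.5978 1.0995 1.0309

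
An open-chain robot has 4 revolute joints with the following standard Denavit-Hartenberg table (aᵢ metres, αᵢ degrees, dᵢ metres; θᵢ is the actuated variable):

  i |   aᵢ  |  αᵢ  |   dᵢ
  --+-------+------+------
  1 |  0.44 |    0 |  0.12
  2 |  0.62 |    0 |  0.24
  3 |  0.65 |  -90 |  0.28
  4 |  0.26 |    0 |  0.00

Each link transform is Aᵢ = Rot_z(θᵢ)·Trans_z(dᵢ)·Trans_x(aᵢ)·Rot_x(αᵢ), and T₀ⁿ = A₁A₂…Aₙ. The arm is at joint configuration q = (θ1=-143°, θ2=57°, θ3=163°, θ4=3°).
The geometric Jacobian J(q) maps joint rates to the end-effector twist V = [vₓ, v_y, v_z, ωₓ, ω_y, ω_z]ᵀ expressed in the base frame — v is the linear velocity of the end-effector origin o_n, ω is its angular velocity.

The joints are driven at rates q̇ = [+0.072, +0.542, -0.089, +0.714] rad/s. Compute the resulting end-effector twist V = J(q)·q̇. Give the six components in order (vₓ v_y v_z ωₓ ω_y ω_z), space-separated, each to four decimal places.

-0.0687 0.0992 -0.1854 -0.6957 0.1606 0.5250

o_n = [-0.1035, 0.0030, 0.6264]
J₁: ẑ×o_n = [-0.0030, -0.1035, 0.0000], ω = ẑ
J2: z=[0.0000, 0.0000, 1.0000] o=[-0.3514, -0.2648, 0.1200] → [-0.2678, 0.2479, 0.0000, 0.0000, 0.0000, 1.0000]
J3: z=[0.0000, 0.0000, 1.0000] o=[-0.3082, -0.8833, 0.3600] → [-0.8863, 0.2046, 0.0000, 0.0000, 0.0000, 1.0000]
J4: z=[-0.9744, 0.2250, 0.0000] o=[-0.1619, -0.2499, 0.6400] → [-0.0031, -0.0133, -0.2596, -0.9744, 0.2250, 0.0000]
V = J·q̇ = [-0.0687, 0.0992, -0.1854, -0.6957, 0.1606, 0.5250]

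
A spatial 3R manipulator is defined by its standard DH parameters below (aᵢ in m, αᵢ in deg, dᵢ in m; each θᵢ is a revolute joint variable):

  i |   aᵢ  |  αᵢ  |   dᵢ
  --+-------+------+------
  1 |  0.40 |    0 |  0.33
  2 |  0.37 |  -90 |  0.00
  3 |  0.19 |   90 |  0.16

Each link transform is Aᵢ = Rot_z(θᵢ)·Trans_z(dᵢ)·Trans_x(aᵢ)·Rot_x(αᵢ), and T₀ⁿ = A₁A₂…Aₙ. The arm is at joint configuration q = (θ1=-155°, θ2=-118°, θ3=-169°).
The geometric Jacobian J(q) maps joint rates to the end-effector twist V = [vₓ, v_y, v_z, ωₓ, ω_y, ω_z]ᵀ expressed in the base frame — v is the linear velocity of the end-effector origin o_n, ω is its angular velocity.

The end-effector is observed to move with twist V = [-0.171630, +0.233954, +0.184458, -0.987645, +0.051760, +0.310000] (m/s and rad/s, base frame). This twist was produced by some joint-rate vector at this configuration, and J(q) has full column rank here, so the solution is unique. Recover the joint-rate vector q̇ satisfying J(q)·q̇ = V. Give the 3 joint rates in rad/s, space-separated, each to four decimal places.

-0.6750 0.9850 0.9890

o_n = [-0.5127, 0.0226, 0.3663]
J₁: ẑ×o_n = [-0.0226, -0.5127, 0.0000], ω = ẑ
J2: z=[0.0000, 0.0000, 1.0000] o=[-0.3625, -0.1690, 0.3300] → [-0.1916, -0.1502, 0.0000, 0.0000, 0.0000, 1.0000]
J3: z=[-0.9986, 0.0523, 0.0000] o=[-0.3432, 0.2004, 0.3300] → [0.0019, 0.0362, 0.1865, -0.9986, 0.0523, 0.0000]
q̇ = J⁺·V = [-0.6750, 0.9850, 0.9890]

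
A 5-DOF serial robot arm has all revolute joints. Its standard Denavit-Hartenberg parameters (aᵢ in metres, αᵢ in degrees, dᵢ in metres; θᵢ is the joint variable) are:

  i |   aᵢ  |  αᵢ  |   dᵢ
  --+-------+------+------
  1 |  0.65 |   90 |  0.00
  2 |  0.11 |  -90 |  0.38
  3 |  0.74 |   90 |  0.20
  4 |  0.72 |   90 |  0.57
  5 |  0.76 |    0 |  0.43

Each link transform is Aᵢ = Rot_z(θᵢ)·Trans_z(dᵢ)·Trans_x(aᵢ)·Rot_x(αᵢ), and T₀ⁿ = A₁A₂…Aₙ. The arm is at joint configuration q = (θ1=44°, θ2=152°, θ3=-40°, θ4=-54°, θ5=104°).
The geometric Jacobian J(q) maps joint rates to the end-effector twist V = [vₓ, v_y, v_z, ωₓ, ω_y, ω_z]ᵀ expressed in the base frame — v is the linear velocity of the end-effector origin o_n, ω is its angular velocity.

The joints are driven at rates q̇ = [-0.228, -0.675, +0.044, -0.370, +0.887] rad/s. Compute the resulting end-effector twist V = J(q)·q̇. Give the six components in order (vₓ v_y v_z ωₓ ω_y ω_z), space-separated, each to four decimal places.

o_n = [2.0272, -0.5950, 0.3410]
J₁: ẑ×o_n = [0.5950, 2.0272, -0.0000], ω = ẑ
J2: z=[0.6947, -0.7193, 0.0000] o=[0.4676, 0.4515, 0.0000] → [-0.2453, -0.2369, 0.3949, 0.6947, -0.7193, 0.0000]
J3: z=[-0.3377, -0.3261, -0.8829] o=[0.6617, 0.1107, 0.0516] → [-0.7174, -1.1079, 0.6836, -0.3377, -0.3261, -0.8829]
J4: z=[0.9404, -0.1568, -0.3018] o=[0.5645, -0.6444, 0.1412] → [-0.0164, -0.6293, 0.2758, 0.9404, -0.1568, -0.3018]
J5: z=[0.2309, 0.9459, 0.2280] o=[1.2803, -0.9383, 0.6357] → [-0.3570, 0.2383, -0.6272, 0.2309, 0.9459, 0.2280]
V = J·q̇ = [-0.3122, 0.0932, -0.8948, -0.6269, 1.3682, 0.0471]

-0.3122 0.0932 -0.8948 -0.6269 1.3682 0.0471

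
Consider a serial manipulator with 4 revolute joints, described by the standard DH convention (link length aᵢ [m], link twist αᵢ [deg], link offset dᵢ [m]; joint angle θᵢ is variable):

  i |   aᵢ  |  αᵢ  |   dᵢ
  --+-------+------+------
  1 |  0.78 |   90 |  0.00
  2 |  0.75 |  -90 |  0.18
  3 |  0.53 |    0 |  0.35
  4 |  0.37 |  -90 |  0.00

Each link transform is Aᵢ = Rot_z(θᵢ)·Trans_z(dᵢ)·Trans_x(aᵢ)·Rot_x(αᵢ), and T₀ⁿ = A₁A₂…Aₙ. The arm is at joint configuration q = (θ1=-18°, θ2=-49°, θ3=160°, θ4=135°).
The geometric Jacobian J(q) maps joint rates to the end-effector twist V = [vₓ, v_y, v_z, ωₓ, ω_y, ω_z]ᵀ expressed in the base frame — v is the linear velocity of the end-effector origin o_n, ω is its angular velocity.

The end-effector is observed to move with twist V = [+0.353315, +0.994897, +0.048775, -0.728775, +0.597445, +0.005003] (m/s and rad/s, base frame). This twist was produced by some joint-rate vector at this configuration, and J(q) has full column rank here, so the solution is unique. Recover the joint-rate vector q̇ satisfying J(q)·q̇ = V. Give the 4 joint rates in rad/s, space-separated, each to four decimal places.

o_n = [1.1446, -0.7232, -0.0786]
J₁: ẑ×o_n = [0.7232, 1.1446, -0.0000], ω = ẑ
J2: z=[-0.3090, -0.9511, 0.0000] o=[0.7418, -0.2410, 0.0000] → [0.0747, -0.0243, 0.5320, -0.3090, -0.9511, 0.0000]
J3: z=[0.7178, -0.2332, 0.6561] o=[1.1542, -0.5643, -0.5660] → [-0.0095, -0.3562, -0.1163, 0.7178, -0.2332, 0.6561]
J4: z=[0.7178, -0.2332, 0.6561] o=[1.1506, -0.3725, 0.0395] → [0.2576, 0.0807, -0.2531, 0.7178, -0.2332, 0.6561]
q̇ = J⁺·V = [0.7680, -0.3430, -0.4610, -0.7020]

0.7680 -0.3430 -0.4610 -0.7020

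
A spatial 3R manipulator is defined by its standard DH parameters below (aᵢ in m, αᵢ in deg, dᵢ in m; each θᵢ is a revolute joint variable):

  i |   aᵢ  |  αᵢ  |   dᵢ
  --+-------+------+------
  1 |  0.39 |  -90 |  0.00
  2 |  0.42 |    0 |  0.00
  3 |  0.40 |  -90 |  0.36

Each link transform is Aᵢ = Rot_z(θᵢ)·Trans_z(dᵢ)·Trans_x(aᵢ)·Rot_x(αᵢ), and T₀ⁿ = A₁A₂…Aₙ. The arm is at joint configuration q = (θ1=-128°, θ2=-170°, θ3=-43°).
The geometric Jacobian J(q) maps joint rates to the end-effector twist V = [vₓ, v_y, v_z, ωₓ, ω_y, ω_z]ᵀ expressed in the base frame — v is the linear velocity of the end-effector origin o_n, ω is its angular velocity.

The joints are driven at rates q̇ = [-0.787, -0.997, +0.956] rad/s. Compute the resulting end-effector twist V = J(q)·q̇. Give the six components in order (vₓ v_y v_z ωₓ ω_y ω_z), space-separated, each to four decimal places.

o_n = [0.5048, 0.0613, -0.1449]
J₁: ẑ×o_n = [-0.0613, 0.5048, 0.0000], ω = ẑ
J2: z=[0.7880, -0.6157, 0.0000] o=[-0.2401, -0.3073, 0.0000] → [0.0892, 0.1142, 0.7491, 0.7880, -0.6157, 0.0000]
J3: z=[0.7880, -0.6157, 0.0000] o=[0.0145, 0.0186, 0.0729] → [0.1341, 0.1717, 0.3355, 0.7880, -0.6157, 0.0000]
V = J·q̇ = [0.0875, -0.3470, -0.4261, -0.0323, 0.0252, -0.7870]

0.0875 -0.3470 -0.4261 -0.0323 0.0252 -0.7870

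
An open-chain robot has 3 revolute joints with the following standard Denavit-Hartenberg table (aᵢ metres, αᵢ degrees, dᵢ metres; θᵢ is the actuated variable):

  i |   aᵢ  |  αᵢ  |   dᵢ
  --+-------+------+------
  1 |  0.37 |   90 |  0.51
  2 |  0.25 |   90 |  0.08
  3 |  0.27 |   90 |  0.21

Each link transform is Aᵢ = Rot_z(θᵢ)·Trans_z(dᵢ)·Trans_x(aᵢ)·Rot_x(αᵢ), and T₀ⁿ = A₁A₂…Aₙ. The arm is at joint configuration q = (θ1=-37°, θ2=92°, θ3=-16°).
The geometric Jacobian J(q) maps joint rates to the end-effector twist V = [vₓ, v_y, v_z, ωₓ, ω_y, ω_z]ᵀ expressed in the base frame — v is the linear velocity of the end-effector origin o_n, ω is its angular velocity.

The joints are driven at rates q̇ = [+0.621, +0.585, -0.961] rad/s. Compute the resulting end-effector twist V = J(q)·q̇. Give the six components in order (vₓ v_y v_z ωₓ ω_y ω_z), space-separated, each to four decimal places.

0.1236 0.6562 0.0409 -1.1191 0.1108 0.5875

o_n = [0.4455, -0.3427, 1.0266]
J₁: ẑ×o_n = [0.3427, 0.4455, -0.0000], ω = ẑ
J2: z=[-0.6018, -0.7986, 0.0000] o=[0.2955, -0.2227, 0.5100] → [-0.4125, 0.3109, 0.1921, -0.6018, -0.7986, 0.0000]
J3: z=[0.7981, -0.6014, 0.0349] o=[0.2404, -0.2813, 0.7598] → [-0.1583, -0.2057, 0.0744, 0.7981, -0.6014, 0.0349]
V = J·q̇ = [0.1236, 0.6562, 0.0409, -1.1191, 0.1108, 0.5875]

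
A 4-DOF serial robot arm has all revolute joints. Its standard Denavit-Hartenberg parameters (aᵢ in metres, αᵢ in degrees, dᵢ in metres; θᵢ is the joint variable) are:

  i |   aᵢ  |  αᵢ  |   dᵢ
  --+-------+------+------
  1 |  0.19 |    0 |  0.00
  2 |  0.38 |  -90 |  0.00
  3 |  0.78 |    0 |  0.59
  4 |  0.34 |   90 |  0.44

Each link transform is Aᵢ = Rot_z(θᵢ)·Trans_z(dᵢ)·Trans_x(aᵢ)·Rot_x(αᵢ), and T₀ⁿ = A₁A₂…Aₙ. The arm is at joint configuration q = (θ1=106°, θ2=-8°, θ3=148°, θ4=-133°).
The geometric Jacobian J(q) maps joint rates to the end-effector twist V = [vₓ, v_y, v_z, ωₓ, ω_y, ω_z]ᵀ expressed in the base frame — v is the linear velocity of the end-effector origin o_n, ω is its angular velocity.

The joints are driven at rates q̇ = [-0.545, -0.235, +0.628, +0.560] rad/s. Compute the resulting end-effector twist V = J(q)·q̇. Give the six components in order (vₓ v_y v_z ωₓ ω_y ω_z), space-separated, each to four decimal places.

o_n = [-1.0789, 0.0858, -0.5013]
J₁: ẑ×o_n = [-0.0858, -1.0789, 0.0000], ω = ẑ
J2: z=[0.0000, 0.0000, 1.0000] o=[-0.0524, 0.1826, 0.0000] → [0.0969, -1.0265, 0.0000, 0.0000, 0.0000, 1.0000]
J3: z=[-0.9903, -0.1392, 0.0000] o=[-0.1053, 0.5589, 0.0000] → [0.0698, -0.4965, 0.3331, -0.9903, -0.1392, 0.0000]
J4: z=[-0.9903, -0.1392, 0.0000] o=[-0.5975, -0.1782, -0.4133] → [0.0122, -0.0871, -0.3284, -0.9903, -0.1392, 0.0000]
V = J·q̇ = [0.0747, 0.4686, 0.0253, -1.1764, -0.1653, -0.7800]

0.0747 0.4686 0.0253 -1.1764 -0.1653 -0.7800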